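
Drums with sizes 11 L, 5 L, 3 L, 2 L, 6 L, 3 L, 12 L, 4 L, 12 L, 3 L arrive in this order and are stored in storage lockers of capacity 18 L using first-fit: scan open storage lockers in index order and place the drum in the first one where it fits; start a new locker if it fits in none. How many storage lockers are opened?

4

  11 → locker 1 (new)  [load 11/18]
  5 → locker 1  [load 16/18]
  3 → locker 2 (new)  [load 3/18]
  2 → locker 1  [load 18/18]
  6 → locker 2  [load 9/18]
  3 → locker 2  [load 12/18]
  12 → locker 3 (new)  [load 12/18]
  4 → locker 2  [load 16/18]
  12 → locker 4 (new)  [load 12/18]
  3 → locker 3  [load 15/18]
4 storage lockers opened.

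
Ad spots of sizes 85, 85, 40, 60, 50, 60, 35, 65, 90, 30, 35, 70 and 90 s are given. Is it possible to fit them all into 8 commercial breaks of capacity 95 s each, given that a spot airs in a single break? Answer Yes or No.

No

Total = 795 s; ⌈795/95⌉ = 9.
At least 9 commercial breaks are required, but only 8 are allowed.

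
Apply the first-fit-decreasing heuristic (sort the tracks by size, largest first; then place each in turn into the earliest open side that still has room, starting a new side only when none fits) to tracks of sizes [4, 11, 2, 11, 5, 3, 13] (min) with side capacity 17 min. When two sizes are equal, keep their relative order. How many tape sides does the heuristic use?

Sorted descending: 13, 11, 11, 5, 4, 3, 2.
  13 → side 1 (new)  [load 13/17]
  11 → side 2 (new)  [load 11/17]
  11 → side 3 (new)  [load 11/17]
  5 → side 2  [load 16/17]
  4 → side 1  [load 17/17]
  3 → side 3  [load 14/17]
  2 → side 3  [load 16/17]
3 tape sides opened.

3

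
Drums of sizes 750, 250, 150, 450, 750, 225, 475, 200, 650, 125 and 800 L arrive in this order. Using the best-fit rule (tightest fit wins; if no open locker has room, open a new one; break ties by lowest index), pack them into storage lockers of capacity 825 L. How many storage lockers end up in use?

7

  750 → locker 1 (new)  [load 750/825]
  250 → locker 2 (new)  [load 250/825]
  150 → locker 2  [load 400/825]
  450 → locker 3 (new)  [load 450/825]
  750 → locker 4 (new)  [load 750/825]
  225 → locker 3  [load 675/825]
  475 → locker 5 (new)  [load 475/825]
  200 → locker 5  [load 675/825]
  650 → locker 6 (new)  [load 650/825]
  125 → locker 3  [load 800/825]
  800 → locker 7 (new)  [load 800/825]
7 storage lockers opened.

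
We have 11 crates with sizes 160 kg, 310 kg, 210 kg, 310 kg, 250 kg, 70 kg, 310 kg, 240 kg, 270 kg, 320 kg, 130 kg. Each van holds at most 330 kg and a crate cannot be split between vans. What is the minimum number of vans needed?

9

Total = 320 + 310 + 310 + 310 + 270 + 250 + 240 + 210 + 160 + 130 + 70 = 2580 kg.
Lower bound: ⌈2580/330⌉ = 8 vans.
A packing using 9 vans:
  van 1: 320 = 320
  van 2: 310 = 310
  van 3: 310 = 310
  van 4: 310 = 310
  van 5: 270 = 270
  van 6: 250 + 70 = 320
  van 7: 240 = 240
  van 8: 210 = 210
  van 9: 160 + 130 = 290
No arrangement into 8 vans stays within capacity, so 9 is optimal.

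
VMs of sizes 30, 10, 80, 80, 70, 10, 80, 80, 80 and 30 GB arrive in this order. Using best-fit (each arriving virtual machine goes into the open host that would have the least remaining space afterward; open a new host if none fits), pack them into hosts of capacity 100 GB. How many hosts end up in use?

7

  30 → host 1 (new)  [load 30/100]
  10 → host 1  [load 40/100]
  80 → host 2 (new)  [load 80/100]
  80 → host 3 (new)  [load 80/100]
  70 → host 4 (new)  [load 70/100]
  10 → host 2  [load 90/100]
  80 → host 5 (new)  [load 80/100]
  80 → host 6 (new)  [load 80/100]
  80 → host 7 (new)  [load 80/100]
  30 → host 4  [load 100/100]
7 hosts opened.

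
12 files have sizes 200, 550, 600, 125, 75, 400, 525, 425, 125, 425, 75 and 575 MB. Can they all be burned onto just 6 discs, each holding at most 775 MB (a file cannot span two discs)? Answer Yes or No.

No

Total = 4100 MB; ⌈4100/775⌉ = 6.
7 files each exceed half the capacity and cannot share a disc, forcing at least 7 discs.
At least 7 discs are required, but only 6 are allowed.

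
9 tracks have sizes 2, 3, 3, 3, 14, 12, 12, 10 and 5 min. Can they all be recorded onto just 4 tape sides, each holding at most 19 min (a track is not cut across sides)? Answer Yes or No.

Yes

A valid assignment using 4 tape sides:
  side 1: 14 + 5 = 19
  side 2: 12 + 3 + 3 = 18
  side 3: 12 + 3 + 2 = 17
  side 4: 10 = 10
Every load is within 19 min, so 4 tape sides suffice.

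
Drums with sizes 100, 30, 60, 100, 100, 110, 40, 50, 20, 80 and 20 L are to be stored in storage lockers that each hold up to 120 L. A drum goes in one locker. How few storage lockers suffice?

7

Total = 110 + 100 + 100 + 100 + 80 + 60 + 50 + 40 + 30 + 20 + 20 = 710 L.
Lower bound: ⌈710/120⌉ = 6 storage lockers.
A packing using 7 storage lockers:
  locker 1: 110 = 110
  locker 2: 100 + 20 = 120
  locker 3: 100 + 20 = 120
  locker 4: 100 = 100
  locker 5: 80 + 40 = 120
  locker 6: 60 + 50 = 110
  locker 7: 30 = 30
No arrangement into 6 storage lockers stays within capacity, so 7 is optimal.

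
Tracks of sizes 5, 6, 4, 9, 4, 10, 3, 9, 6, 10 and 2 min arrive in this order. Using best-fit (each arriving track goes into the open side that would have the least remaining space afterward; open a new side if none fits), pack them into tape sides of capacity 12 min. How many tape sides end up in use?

7

  5 → side 1 (new)  [load 5/12]
  6 → side 1  [load 11/12]
  4 → side 2 (new)  [load 4/12]
  9 → side 3 (new)  [load 9/12]
  4 → side 2  [load 8/12]
  10 → side 4 (new)  [load 10/12]
  3 → side 3  [load 12/12]
  9 → side 5 (new)  [load 9/12]
  6 → side 6 (new)  [load 6/12]
  10 → side 7 (new)  [load 10/12]
  2 → side 4  [load 12/12]
7 tape sides opened.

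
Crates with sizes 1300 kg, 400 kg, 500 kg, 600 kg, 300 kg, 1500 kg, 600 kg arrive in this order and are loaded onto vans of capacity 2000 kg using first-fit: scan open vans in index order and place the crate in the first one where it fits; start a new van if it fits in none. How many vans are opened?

3

  1300 → van 1 (new)  [load 1300/2000]
  400 → van 1  [load 1700/2000]
  500 → van 2 (new)  [load 500/2000]
  600 → van 2  [load 1100/2000]
  300 → van 1  [load 2000/2000]
  1500 → van 3 (new)  [load 1500/2000]
  600 → van 2  [load 1700/2000]
3 vans opened.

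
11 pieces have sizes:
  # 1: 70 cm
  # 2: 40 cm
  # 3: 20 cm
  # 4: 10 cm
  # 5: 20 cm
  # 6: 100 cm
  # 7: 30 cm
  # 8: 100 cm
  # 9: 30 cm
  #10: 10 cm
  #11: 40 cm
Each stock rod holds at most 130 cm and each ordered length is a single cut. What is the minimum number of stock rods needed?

Total = 100 + 100 + 70 + 40 + 40 + 30 + 30 + 20 + 20 + 10 + 10 = 470 cm.
Lower bound: ⌈470/130⌉ = 4 stock rods.
A packing using 4 stock rods:
  stock rod 1: 100 + 30 = 130
  stock rod 2: 100 + 30 = 130
  stock rod 3: 70 + 40 + 20 = 130
  stock rod 4: 40 + 20 + 10 + 10 = 80
This matches the lower bound, so 4 is optimal.

4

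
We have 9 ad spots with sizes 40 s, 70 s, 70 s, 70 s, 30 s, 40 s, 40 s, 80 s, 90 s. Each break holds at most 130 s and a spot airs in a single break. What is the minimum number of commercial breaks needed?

Total = 90 + 80 + 70 + 70 + 70 + 40 + 40 + 40 + 30 = 530 s.
Lower bound: ⌈530/130⌉ = 5 commercial breaks.
A packing using 5 commercial breaks:
  break 1: 90 + 40 = 130
  break 2: 80 + 40 = 120
  break 3: 70 + 40 = 110
  break 4: 70 + 30 = 100
  break 5: 70 = 70
This matches the lower bound, so 5 is optimal.

5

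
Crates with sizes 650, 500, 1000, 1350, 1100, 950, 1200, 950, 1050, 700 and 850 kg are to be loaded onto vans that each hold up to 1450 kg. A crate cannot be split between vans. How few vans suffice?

9

Total = 1350 + 1200 + 1100 + 1050 + 1000 + 950 + 950 + 850 + 700 + 650 + 500 = 10300 kg.
Lower bound: ⌈10300/1450⌉ = 8 vans.
A packing using 9 vans:
  van 1: 1350 = 1350
  van 2: 1200 = 1200
  van 3: 1100 = 1100
  van 4: 1050 = 1050
  van 5: 1000 = 1000
  van 6: 950 + 500 = 1450
  van 7: 950 = 950
  van 8: 850 = 850
  van 9: 700 + 650 = 1350
No arrangement into 8 vans stays within capacity, so 9 is optimal.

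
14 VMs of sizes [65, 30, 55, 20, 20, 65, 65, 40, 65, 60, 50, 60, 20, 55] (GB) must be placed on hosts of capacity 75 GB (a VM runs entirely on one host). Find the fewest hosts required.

10

Total = 65 + 65 + 65 + 65 + 60 + 60 + 55 + 55 + 50 + 40 + 30 + 20 + 20 + 20 = 670 GB.
Lower bound: ⌈670/75⌉ = 9 hosts.
Also, 10 VMs each exceed 75/2 GB, and no two of those can share a host, so at least 10 hosts are needed.
A packing using 10 hosts:
  host 1: 65 = 65
  host 2: 65 = 65
  host 3: 65 = 65
  host 4: 65 = 65
  host 5: 60 = 60
  host 6: 60 = 60
  host 7: 55 + 20 = 75
  host 8: 55 + 20 = 75
  host 9: 50 + 20 = 70
  host 10: 40 + 30 = 70
This matches the lower bound, so 10 is optimal.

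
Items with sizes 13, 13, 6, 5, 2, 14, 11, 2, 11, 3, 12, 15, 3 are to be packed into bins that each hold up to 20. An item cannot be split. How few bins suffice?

Total = 15 + 14 + 13 + 13 + 12 + 11 + 11 + 6 + 5 + 3 + 3 + 2 + 2 = 110.
Lower bound: ⌈110/20⌉ = 6 bins.
Also, 7 items each exceed 10, and no two of those can share a bin, so at least 7 bins are needed.
A packing using 7 bins:
  bin 1: 15 + 5 = 20
  bin 2: 14 + 6 = 20
  bin 3: 13 + 3 + 3 = 19
  bin 4: 13 + 2 + 2 = 17
  bin 5: 12 = 12
  bin 6: 11 = 11
  bin 7: 11 = 11
This matches the lower bound, so 7 is optimal.

7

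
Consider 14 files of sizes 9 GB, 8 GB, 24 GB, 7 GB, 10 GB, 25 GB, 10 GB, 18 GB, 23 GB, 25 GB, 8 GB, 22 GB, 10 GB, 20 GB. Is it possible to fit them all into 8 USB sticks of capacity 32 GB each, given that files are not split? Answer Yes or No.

Yes

A valid assignment using 8 USB sticks:
  USB stick 1: 25 + 7 = 32
  USB stick 2: 25 = 25
  USB stick 3: 24 + 8 = 32
  USB stick 4: 23 + 9 = 32
  USB stick 5: 22 + 10 = 32
  USB stick 6: 20 + 10 = 30
  USB stick 7: 18 + 10 = 28
  USB stick 8: 8 = 8
Every load is within 32 GB, so 8 USB sticks suffice.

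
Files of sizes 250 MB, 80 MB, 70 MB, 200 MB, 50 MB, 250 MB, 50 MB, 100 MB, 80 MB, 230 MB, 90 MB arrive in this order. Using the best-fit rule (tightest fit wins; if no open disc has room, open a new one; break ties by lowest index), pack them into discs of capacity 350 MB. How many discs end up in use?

5

  250 → disc 1 (new)  [load 250/350]
  80 → disc 1  [load 330/350]
  70 → disc 2 (new)  [load 70/350]
  200 → disc 2  [load 270/350]
  50 → disc 2  [load 320/350]
  250 → disc 3 (new)  [load 250/350]
  50 → disc 3  [load 300/350]
  100 → disc 4 (new)  [load 100/350]
  80 → disc 4  [load 180/350]
  230 → disc 5 (new)  [load 230/350]
  90 → disc 5  [load 320/350]
5 discs opened.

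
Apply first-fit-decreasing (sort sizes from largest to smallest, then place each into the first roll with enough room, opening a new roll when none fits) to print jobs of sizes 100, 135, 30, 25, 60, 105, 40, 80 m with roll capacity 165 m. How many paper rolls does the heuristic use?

Sorted descending: 135, 105, 100, 80, 60, 40, 30, 25.
  135 → roll 1 (new)  [load 135/165]
  105 → roll 2 (new)  [load 105/165]
  100 → roll 3 (new)  [load 100/165]
  80 → roll 4 (new)  [load 80/165]
  60 → roll 2  [load 165/165]
  40 → roll 3  [load 140/165]
  30 → roll 1  [load 165/165]
  25 → roll 3  [load 165/165]
4 paper rolls opened.

4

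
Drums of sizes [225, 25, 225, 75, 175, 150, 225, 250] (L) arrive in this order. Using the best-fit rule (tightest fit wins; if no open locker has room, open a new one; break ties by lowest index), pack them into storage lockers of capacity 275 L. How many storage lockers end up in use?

6

  225 → locker 1 (new)  [load 225/275]
  25 → locker 1  [load 250/275]
  225 → locker 2 (new)  [load 225/275]
  75 → locker 3 (new)  [load 75/275]
  175 → locker 3  [load 250/275]
  150 → locker 4 (new)  [load 150/275]
  225 → locker 5 (new)  [load 225/275]
  250 → locker 6 (new)  [load 250/275]
6 storage lockers opened.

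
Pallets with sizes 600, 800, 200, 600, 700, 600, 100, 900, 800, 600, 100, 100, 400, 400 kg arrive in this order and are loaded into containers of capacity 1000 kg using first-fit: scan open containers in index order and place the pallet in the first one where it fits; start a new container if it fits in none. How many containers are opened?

  600 → container 1 (new)  [load 600/1000]
  800 → container 2 (new)  [load 800/1000]
  200 → container 1  [load 800/1000]
  600 → container 3 (new)  [load 600/1000]
  700 → container 4 (new)  [load 700/1000]
  600 → container 5 (new)  [load 600/1000]
  100 → container 1  [load 900/1000]
  900 → container 6 (new)  [load 900/1000]
  800 → container 7 (new)  [load 800/1000]
  600 → container 8 (new)  [load 600/1000]
  100 → container 1  [load 1000/1000]
  100 → container 2  [load 900/1000]
  400 → container 3  [load 1000/1000]
  400 → container 5  [load 1000/1000]
8 containers opened.

8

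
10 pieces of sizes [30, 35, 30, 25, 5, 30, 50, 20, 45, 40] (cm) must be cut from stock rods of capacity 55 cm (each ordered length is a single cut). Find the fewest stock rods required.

Total = 50 + 45 + 40 + 35 + 30 + 30 + 30 + 25 + 20 + 5 = 310 cm.
Lower bound: ⌈310/55⌉ = 6 stock rods.
Also, 7 pieces each exceed 55/2 cm, and no two of those can share a stock rod, so at least 7 stock rods are needed.
A packing using 7 stock rods:
  stock rod 1: 50 + 5 = 55
  stock rod 2: 45 = 45
  stock rod 3: 40 = 40
  stock rod 4: 35 + 20 = 55
  stock rod 5: 30 + 25 = 55
  stock rod 6: 30 = 30
  stock rod 7: 30 = 30
This matches the lower bound, so 7 is optimal.

7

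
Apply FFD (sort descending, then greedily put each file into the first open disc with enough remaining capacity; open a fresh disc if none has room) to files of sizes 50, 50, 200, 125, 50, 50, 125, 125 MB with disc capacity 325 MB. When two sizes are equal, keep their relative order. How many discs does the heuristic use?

3

Sorted descending: 200, 125, 125, 125, 50, 50, 50, 50.
  200 → disc 1 (new)  [load 200/325]
  125 → disc 1  [load 325/325]
  125 → disc 2 (new)  [load 125/325]
  125 → disc 2  [load 250/325]
  50 → disc 2  [load 300/325]
  50 → disc 3 (new)  [load 50/325]
  50 → disc 3  [load 100/325]
  50 → disc 3  [load 150/325]
3 discs opened.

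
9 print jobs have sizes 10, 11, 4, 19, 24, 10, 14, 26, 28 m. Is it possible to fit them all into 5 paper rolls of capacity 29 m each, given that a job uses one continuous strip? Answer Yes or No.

No

Total = 146 m; ⌈146/29⌉ = 6.
At least 6 paper rolls are required, but only 5 are allowed.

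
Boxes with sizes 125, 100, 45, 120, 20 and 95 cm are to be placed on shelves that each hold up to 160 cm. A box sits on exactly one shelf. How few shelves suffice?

Total = 125 + 120 + 100 + 95 + 45 + 20 = 505 cm.
Lower bound: ⌈505/160⌉ = 4 shelves.
A packing using 4 shelves:
  shelf 1: 125 + 20 = 145
  shelf 2: 120 = 120
  shelf 3: 100 + 45 = 145
  shelf 4: 95 = 95
This matches the lower bound, so 4 is optimal.

4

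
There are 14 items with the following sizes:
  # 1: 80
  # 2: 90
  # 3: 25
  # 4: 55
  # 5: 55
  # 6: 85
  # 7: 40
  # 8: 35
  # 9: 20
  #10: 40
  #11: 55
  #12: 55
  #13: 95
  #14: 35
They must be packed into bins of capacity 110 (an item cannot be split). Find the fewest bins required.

Total = 95 + 90 + 85 + 80 + 55 + 55 + 55 + 55 + 40 + 40 + 35 + 35 + 25 + 20 = 765.
Lower bound: ⌈765/110⌉ = 7 bins.
A packing using 8 bins:
  bin 1: 95 = 95
  bin 2: 90 + 20 = 110
  bin 3: 85 + 25 = 110
  bin 4: 80 = 80
  bin 5: 55 + 55 = 110
  bin 6: 55 + 55 = 110
  bin 7: 40 + 40 = 80
  bin 8: 35 + 35 = 70
No arrangement into 7 bins stays within capacity, so 8 is optimal.

8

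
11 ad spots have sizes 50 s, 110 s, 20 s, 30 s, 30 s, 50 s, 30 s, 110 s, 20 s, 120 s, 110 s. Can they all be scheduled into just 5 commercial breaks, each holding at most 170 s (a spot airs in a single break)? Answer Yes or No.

Yes

A valid assignment using 5 commercial breaks:
  break 1: 120 + 50 = 170
  break 2: 110 + 50 = 160
  break 3: 110 + 30 + 30 = 170
  break 4: 110 + 30 + 20 = 160
  break 5: 20 = 20
Every load is within 170 s, so 5 commercial breaks suffice.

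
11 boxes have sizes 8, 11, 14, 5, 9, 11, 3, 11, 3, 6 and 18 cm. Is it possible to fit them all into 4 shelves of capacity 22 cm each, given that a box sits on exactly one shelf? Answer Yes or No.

No

Total = 99 cm; ⌈99/22⌉ = 5.
At least 5 shelves are required, but only 4 are allowed.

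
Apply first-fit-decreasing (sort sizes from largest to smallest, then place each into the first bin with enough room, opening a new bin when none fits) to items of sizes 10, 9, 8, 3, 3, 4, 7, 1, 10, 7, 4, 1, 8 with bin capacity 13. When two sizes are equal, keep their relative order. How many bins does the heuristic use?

7

Sorted descending: 10, 10, 9, 8, 8, 7, 7, 4, 4, 3, 3, 1, 1.
  10 → bin 1 (new)  [load 10/13]
  10 → bin 2 (new)  [load 10/13]
  9 → bin 3 (new)  [load 9/13]
  8 → bin 4 (new)  [load 8/13]
  8 → bin 5 (new)  [load 8/13]
  7 → bin 6 (new)  [load 7/13]
  7 → bin 7 (new)  [load 7/13]
  4 → bin 3  [load 13/13]
  4 → bin 4  [load 12/13]
  3 → bin 1  [load 13/13]
  3 → bin 2  [load 13/13]
  1 → bin 4  [load 13/13]
  1 → bin 5  [load 9/13]
7 bins opened.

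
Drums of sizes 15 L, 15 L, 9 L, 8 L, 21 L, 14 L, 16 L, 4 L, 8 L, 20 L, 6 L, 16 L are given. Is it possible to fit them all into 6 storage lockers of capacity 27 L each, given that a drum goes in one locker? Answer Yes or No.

No

Total = 152 L; ⌈152/27⌉ = 6.
7 drums each exceed half the capacity and cannot share a locker, forcing at least 7 storage lockers.
At least 7 storage lockers are required, but only 6 are allowed.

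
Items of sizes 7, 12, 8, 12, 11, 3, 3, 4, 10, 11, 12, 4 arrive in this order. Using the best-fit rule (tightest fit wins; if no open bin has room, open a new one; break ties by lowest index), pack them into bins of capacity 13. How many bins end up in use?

  7 → bin 1 (new)  [load 7/13]
  12 → bin 2 (new)  [load 12/13]
  8 → bin 3 (new)  [load 8/13]
  12 → bin 4 (new)  [load 12/13]
  11 → bin 5 (new)  [load 11/13]
  3 → bin 3  [load 11/13]
  3 → bin 1  [load 10/13]
  4 → bin 6 (new)  [load 4/13]
  10 → bin 7 (new)  [load 10/13]
  11 → bin 8 (new)  [load 11/13]
  12 → bin 9 (new)  [load 12/13]
  4 → bin 6  [load 8/13]
9 bins opened.

9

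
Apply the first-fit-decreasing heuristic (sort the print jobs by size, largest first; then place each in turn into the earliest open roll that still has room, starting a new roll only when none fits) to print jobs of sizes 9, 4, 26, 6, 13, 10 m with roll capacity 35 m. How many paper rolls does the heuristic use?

2

Sorted descending: 26, 13, 10, 9, 6, 4.
  26 → roll 1 (new)  [load 26/35]
  13 → roll 2 (new)  [load 13/35]
  10 → roll 2  [load 23/35]
  9 → roll 1  [load 35/35]
  6 → roll 2  [load 29/35]
  4 → roll 2  [load 33/35]
2 paper rolls opened.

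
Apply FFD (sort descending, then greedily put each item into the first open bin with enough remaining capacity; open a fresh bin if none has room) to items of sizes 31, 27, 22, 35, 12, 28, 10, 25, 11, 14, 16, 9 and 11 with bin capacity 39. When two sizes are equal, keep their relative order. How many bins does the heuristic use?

7

Sorted descending: 35, 31, 28, 27, 25, 22, 16, 14, 12, 11, 11, 10, 9.
  35 → bin 1 (new)  [load 35/39]
  31 → bin 2 (new)  [load 31/39]
  28 → bin 3 (new)  [load 28/39]
  27 → bin 4 (new)  [load 27/39]
  25 → bin 5 (new)  [load 25/39]
  22 → bin 6 (new)  [load 22/39]
  16 → bin 6  [load 38/39]
  14 → bin 5  [load 39/39]
  12 → bin 4  [load 39/39]
  11 → bin 3  [load 39/39]
  11 → bin 7 (new)  [load 11/39]
  10 → bin 7  [load 21/39]
  9 → bin 7  [load 30/39]
7 bins opened.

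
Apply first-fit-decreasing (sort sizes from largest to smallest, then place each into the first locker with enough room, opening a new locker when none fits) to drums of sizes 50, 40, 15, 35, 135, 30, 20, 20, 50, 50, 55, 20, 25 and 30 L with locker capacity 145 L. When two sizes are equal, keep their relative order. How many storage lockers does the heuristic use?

5

Sorted descending: 135, 55, 50, 50, 50, 40, 35, 30, 30, 25, 20, 20, 20, 15.
  135 → locker 1 (new)  [load 135/145]
  55 → locker 2 (new)  [load 55/145]
  50 → locker 2  [load 105/145]
  50 → locker 3 (new)  [load 50/145]
  50 → locker 3  [load 100/145]
  40 → locker 2  [load 145/145]
  35 → locker 3  [load 135/145]
  30 → locker 4 (new)  [load 30/145]
  30 → locker 4  [load 60/145]
  25 → locker 4  [load 85/145]
  20 → locker 4  [load 105/145]
  20 → locker 4  [load 125/145]
  20 → locker 4  [load 145/145]
  15 → locker 5 (new)  [load 15/145]
5 storage lockers opened.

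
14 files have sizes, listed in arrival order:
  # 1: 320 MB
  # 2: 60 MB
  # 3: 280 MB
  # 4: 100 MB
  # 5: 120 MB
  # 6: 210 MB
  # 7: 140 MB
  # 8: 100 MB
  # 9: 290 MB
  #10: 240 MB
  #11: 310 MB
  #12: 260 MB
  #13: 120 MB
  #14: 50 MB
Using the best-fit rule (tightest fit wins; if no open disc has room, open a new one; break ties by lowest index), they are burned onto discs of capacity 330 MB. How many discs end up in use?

  320 → disc 1 (new)  [load 320/330]
  60 → disc 2 (new)  [load 60/330]
  280 → disc 3 (new)  [load 280/330]
  100 → disc 2  [load 160/330]
  120 → disc 2  [load 280/330]
  210 → disc 4 (new)  [load 210/330]
  140 → disc 5 (new)  [load 140/330]
  100 → disc 4  [load 310/330]
  290 → disc 6 (new)  [load 290/330]
  240 → disc 7 (new)  [load 240/330]
  310 → disc 8 (new)  [load 310/330]
  260 → disc 9 (new)  [load 260/330]
  120 → disc 5  [load 260/330]
  50 → disc 2  [load 330/330]
9 discs opened.

9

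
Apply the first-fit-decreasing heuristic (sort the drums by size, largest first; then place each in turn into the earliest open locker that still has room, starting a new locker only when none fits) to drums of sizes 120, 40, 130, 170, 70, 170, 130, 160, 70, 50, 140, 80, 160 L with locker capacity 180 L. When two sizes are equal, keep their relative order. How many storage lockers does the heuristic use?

Sorted descending: 170, 170, 160, 160, 140, 130, 130, 120, 80, 70, 70, 50, 40.
  170 → locker 1 (new)  [load 170/180]
  170 → locker 2 (new)  [load 170/180]
  160 → locker 3 (new)  [load 160/180]
  160 → locker 4 (new)  [load 160/180]
  140 → locker 5 (new)  [load 140/180]
  130 → locker 6 (new)  [load 130/180]
  130 → locker 7 (new)  [load 130/180]
  120 → locker 8 (new)  [load 120/180]
  80 → locker 9 (new)  [load 80/180]
  70 → locker 9  [load 150/180]
  70 → locker 10 (new)  [load 70/180]
  50 → locker 6  [load 180/180]
  40 → locker 5  [load 180/180]
10 storage lockers opened.

10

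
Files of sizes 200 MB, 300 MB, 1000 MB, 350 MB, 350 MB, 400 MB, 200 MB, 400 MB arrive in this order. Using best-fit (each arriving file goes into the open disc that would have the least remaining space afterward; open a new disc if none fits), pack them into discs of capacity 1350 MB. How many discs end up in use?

  200 → disc 1 (new)  [load 200/1350]
  300 → disc 1  [load 500/1350]
  1000 → disc 2 (new)  [load 1000/1350]
  350 → disc 2  [load 1350/1350]
  350 → disc 1  [load 850/1350]
  400 → disc 1  [load 1250/1350]
  200 → disc 3 (new)  [load 200/1350]
  400 → disc 3  [load 600/1350]
3 discs opened.

3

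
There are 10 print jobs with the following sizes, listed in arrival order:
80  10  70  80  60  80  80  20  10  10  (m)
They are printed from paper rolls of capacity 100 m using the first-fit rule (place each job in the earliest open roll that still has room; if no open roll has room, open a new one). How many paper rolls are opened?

6

  80 → roll 1 (new)  [load 80/100]
  10 → roll 1  [load 90/100]
  70 → roll 2 (new)  [load 70/100]
  80 → roll 3 (new)  [load 80/100]
  60 → roll 4 (new)  [load 60/100]
  80 → roll 5 (new)  [load 80/100]
  80 → roll 6 (new)  [load 80/100]
  20 → roll 2  [load 90/100]
  10 → roll 1  [load 100/100]
  10 → roll 2  [load 100/100]
6 paper rolls opened.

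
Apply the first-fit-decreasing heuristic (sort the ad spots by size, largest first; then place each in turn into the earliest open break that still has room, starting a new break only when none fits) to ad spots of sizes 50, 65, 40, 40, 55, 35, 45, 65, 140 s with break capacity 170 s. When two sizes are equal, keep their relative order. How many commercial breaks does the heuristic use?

Sorted descending: 140, 65, 65, 55, 50, 45, 40, 40, 35.
  140 → break 1 (new)  [load 140/170]
  65 → break 2 (new)  [load 65/170]
  65 → break 2  [load 130/170]
  55 → break 3 (new)  [load 55/170]
  50 → break 3  [load 105/170]
  45 → break 3  [load 150/170]
  40 → break 2  [load 170/170]
  40 → break 4 (new)  [load 40/170]
  35 → break 4  [load 75/170]
4 commercial breaks opened.

4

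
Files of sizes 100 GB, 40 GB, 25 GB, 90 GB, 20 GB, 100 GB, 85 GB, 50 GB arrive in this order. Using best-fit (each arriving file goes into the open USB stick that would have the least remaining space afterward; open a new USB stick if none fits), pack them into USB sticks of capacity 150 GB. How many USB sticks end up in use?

  100 → USB stick 1 (new)  [load 100/150]
  40 → USB stick 1  [load 140/150]
  25 → USB stick 2 (new)  [load 25/150]
  90 → USB stick 2  [load 115/150]
  20 → USB stick 2  [load 135/150]
  100 → USB stick 3 (new)  [load 100/150]
  85 → USB stick 4 (new)  [load 85/150]
  50 → USB stick 3  [load 150/150]
4 USB sticks opened.

4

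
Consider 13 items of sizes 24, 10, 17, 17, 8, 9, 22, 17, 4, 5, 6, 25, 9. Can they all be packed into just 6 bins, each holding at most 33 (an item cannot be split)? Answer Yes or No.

Yes

A valid assignment using 6 bins:
  bin 1: 25 + 8 = 33
  bin 2: 24 + 9 = 33
  bin 3: 22 + 10 = 32
  bin 4: 17 + 9 + 6 = 32
  bin 5: 17 + 5 + 4 = 26
  bin 6: 17 = 17
Every load is within 33, so 6 bins suffice.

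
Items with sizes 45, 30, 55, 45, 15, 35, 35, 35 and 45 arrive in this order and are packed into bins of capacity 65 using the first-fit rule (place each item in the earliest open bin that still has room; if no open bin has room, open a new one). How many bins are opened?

  45 → bin 1 (new)  [load 45/65]
  30 → bin 2 (new)  [load 30/65]
  55 → bin 3 (new)  [load 55/65]
  45 → bin 4 (new)  [load 45/65]
  15 → bin 1  [load 60/65]
  35 → bin 2  [load 65/65]
  35 → bin 5 (new)  [load 35/65]
  35 → bin 6 (new)  [load 35/65]
  45 → bin 7 (new)  [load 45/65]
7 bins opened.

7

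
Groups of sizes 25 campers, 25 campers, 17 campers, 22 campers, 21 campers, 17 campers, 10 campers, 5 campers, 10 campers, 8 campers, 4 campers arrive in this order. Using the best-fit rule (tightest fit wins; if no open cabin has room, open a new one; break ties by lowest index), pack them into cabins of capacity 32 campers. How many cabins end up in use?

6

  25 → cabin 1 (new)  [load 25/32]
  25 → cabin 2 (new)  [load 25/32]
  17 → cabin 3 (new)  [load 17/32]
  22 → cabin 4 (new)  [load 22/32]
  21 → cabin 5 (new)  [load 21/32]
  17 → cabin 6 (new)  [load 17/32]
  10 → cabin 4  [load 32/32]
  5 → cabin 1  [load 30/32]
  10 → cabin 5  [load 31/32]
  8 → cabin 3  [load 25/32]
  4 → cabin 2  [load 29/32]
6 cabins opened.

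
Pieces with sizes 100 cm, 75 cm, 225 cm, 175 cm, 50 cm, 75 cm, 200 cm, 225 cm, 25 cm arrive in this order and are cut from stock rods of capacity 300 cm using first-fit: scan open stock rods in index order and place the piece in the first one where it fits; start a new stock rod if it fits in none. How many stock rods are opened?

5

  100 → stock rod 1 (new)  [load 100/300]
  75 → stock rod 1  [load 175/300]
  225 → stock rod 2 (new)  [load 225/300]
  175 → stock rod 3 (new)  [load 175/300]
  50 → stock rod 1  [load 225/300]
  75 → stock rod 1  [load 300/300]
  200 → stock rod 4 (new)  [load 200/300]
  225 → stock rod 5 (new)  [load 225/300]
  25 → stock rod 2  [load 250/300]
5 stock rods opened.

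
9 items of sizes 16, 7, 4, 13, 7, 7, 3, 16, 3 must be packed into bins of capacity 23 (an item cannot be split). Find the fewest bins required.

4

Total = 16 + 16 + 13 + 7 + 7 + 7 + 4 + 3 + 3 = 76.
Lower bound: ⌈76/23⌉ = 4 bins.
A packing using 4 bins:
  bin 1: 16 + 7 = 23
  bin 2: 16 + 7 = 23
  bin 3: 13 + 7 + 3 = 23
  bin 4: 4 + 3 = 7
This matches the lower bound, so 4 is optimal.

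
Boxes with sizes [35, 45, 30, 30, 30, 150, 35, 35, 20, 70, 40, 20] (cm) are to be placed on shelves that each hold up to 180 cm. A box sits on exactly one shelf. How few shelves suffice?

3

Total = 150 + 70 + 45 + 40 + 35 + 35 + 35 + 30 + 30 + 30 + 20 + 20 = 540 cm.
Lower bound: ⌈540/180⌉ = 3 shelves.
A packing using 3 shelves:
  shelf 1: 150 + 30 = 180
  shelf 2: 70 + 45 + 35 + 30 = 180
  shelf 3: 40 + 35 + 35 + 30 + 20 + 20 = 180
This matches the lower bound, so 3 is optimal.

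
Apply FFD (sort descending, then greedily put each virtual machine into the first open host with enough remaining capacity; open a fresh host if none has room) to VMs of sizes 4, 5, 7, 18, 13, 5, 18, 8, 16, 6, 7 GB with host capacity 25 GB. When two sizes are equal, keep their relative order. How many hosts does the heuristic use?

Sorted descending: 18, 18, 16, 13, 8, 7, 7, 6, 5, 5, 4.
  18 → host 1 (new)  [load 18/25]
  18 → host 2 (new)  [load 18/25]
  16 → host 3 (new)  [load 16/25]
  13 → host 4 (new)  [load 13/25]
  8 → host 3  [load 24/25]
  7 → host 1  [load 25/25]
  7 → host 2  [load 25/25]
  6 → host 4  [load 19/25]
  5 → host 4  [load 24/25]
  5 → host 5 (new)  [load 5/25]
  4 → host 5  [load 9/25]
5 hosts opened.

5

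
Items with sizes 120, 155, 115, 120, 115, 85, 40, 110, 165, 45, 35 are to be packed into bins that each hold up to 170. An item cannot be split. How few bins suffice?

8

Total = 165 + 155 + 120 + 120 + 115 + 115 + 110 + 85 + 45 + 40 + 35 = 1105.
Lower bound: ⌈1105/170⌉ = 7 bins.
A packing using 8 bins:
  bin 1: 165 = 165
  bin 2: 155 = 155
  bin 3: 120 + 45 = 165
  bin 4: 120 + 40 = 160
  bin 5: 115 + 35 = 150
  bin 6: 115 = 115
  bin 7: 110 = 110
  bin 8: 85 = 85
No arrangement into 7 bins stays within capacity, so 8 is optimal.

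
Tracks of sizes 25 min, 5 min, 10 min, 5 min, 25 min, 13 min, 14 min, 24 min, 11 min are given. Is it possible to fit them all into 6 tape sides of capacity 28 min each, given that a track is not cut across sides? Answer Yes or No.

Yes

A valid assignment using 6 tape sides:
  side 1: 25 = 25
  side 2: 25 = 25
  side 3: 24 = 24
  side 4: 14 + 13 = 27
  side 5: 11 + 10 + 5 = 26
  side 6: 5 = 5
Every load is within 28 min, so 6 tape sides suffice.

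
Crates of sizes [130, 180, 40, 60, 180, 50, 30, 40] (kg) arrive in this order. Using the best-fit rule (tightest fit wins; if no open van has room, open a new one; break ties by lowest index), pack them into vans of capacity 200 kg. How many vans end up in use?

4

  130 → van 1 (new)  [load 130/200]
  180 → van 2 (new)  [load 180/200]
  40 → van 1  [load 170/200]
  60 → van 3 (new)  [load 60/200]
  180 → van 4 (new)  [load 180/200]
  50 → van 3  [load 110/200]
  30 → van 1  [load 200/200]
  40 → van 3  [load 150/200]
4 vans opened.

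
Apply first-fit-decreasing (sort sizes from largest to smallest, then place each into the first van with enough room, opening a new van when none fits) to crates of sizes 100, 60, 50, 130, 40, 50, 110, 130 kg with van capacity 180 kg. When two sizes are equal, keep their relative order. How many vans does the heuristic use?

4

Sorted descending: 130, 130, 110, 100, 60, 50, 50, 40.
  130 → van 1 (new)  [load 130/180]
  130 → van 2 (new)  [load 130/180]
  110 → van 3 (new)  [load 110/180]
  100 → van 4 (new)  [load 100/180]
  60 → van 3  [load 170/180]
  50 → van 1  [load 180/180]
  50 → van 2  [load 180/180]
  40 → van 4  [load 140/180]
4 vans opened.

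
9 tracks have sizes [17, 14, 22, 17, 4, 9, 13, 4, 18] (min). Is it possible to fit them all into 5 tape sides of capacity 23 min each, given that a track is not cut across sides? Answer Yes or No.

Total = 118 min; ⌈118/23⌉ = 6.
At least 6 tape sides are required, but only 5 are allowed.

No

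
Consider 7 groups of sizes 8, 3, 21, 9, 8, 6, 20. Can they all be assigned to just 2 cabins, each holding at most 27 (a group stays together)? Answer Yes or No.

No

Total = 75; ⌈75/27⌉ = 3.
At least 3 cabins are required, but only 2 are allowed.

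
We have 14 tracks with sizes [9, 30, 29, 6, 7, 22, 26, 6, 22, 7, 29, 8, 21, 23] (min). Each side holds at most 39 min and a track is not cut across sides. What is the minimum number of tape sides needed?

8

Total = 30 + 29 + 29 + 26 + 23 + 22 + 22 + 21 + 9 + 8 + 7 + 7 + 6 + 6 = 245 min.
Lower bound: ⌈245/39⌉ = 7 tape sides.
Also, 8 tracks each exceed 39/2 min, and no two of those can share a side, so at least 8 tape sides are needed.
A packing using 8 tape sides:
  side 1: 30 + 9 = 39
  side 2: 29 + 8 = 37
  side 3: 29 + 7 = 36
  side 4: 26 + 7 + 6 = 39
  side 5: 23 + 6 = 29
  side 6: 22 = 22
  side 7: 22 = 22
  side 8: 21 = 21
This matches the lower bound, so 8 is optimal.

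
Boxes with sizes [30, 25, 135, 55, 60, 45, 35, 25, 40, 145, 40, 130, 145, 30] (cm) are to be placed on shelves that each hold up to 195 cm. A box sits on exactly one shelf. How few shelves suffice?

5

Total = 145 + 145 + 135 + 130 + 60 + 55 + 45 + 40 + 40 + 35 + 30 + 30 + 25 + 25 = 940 cm.
Lower bound: ⌈940/195⌉ = 5 shelves.
A packing using 5 shelves:
  shelf 1: 145 + 45 = 190
  shelf 2: 145 + 40 = 185
  shelf 3: 135 + 60 = 195
  shelf 4: 130 + 55 = 185
  shelf 5: 40 + 35 + 30 + 30 + 25 + 25 = 185
This matches the lower bound, so 5 is optimal.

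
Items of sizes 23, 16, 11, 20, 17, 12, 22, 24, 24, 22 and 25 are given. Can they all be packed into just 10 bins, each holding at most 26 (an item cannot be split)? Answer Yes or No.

Yes

A valid assignment using 10 bins:
  bin 1: 25 = 25
  bin 2: 24 = 24
  bin 3: 24 = 24
  bin 4: 23 = 23
  bin 5: 22 = 22
  bin 6: 22 = 22
  bin 7: 20 = 20
  bin 8: 17 = 17
  bin 9: 16 = 16
  bin 10: 12 + 11 = 23
Every load is within 26, so 10 bins suffice.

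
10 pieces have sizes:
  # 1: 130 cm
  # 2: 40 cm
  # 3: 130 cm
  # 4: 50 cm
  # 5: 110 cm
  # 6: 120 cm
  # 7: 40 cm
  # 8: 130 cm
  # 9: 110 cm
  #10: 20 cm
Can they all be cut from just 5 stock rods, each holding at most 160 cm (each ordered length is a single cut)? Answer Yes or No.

No

Total = 880 cm; ⌈880/160⌉ = 6.
At least 6 stock rods are required, but only 5 are allowed.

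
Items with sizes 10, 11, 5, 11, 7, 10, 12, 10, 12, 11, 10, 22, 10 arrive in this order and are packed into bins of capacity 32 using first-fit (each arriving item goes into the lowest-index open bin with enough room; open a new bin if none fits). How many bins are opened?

  10 → bin 1 (new)  [load 10/32]
  11 → bin 1  [load 21/32]
  5 → bin 1  [load 26/32]
  11 → bin 2 (new)  [load 11/32]
  7 → bin 2  [load 18/32]
  10 → bin 2  [load 28/32]
  12 → bin 3 (new)  [load 12/32]
  10 → bin 3  [load 22/32]
  12 → bin 4 (new)  [load 12/32]
  11 → bin 4  [load 23/32]
  10 → bin 3  [load 32/32]
  22 → bin 5 (new)  [load 22/32]
  10 → bin 5  [load 32/32]
5 bins opened.

5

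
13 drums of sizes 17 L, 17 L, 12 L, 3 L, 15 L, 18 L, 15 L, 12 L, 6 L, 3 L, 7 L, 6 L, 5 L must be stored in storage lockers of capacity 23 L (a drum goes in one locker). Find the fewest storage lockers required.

Total = 18 + 17 + 17 + 15 + 15 + 12 + 12 + 7 + 6 + 6 + 5 + 3 + 3 = 136 L.
Lower bound: ⌈136/23⌉ = 6 storage lockers.
Also, 7 drums each exceed 23/2 L, and no two of those can share a locker, so at least 7 storage lockers are needed.
A packing using 7 storage lockers:
  locker 1: 18 + 5 = 23
  locker 2: 17 + 6 = 23
  locker 3: 17 + 6 = 23
  locker 4: 15 + 7 = 22
  locker 5: 15 + 3 + 3 = 21
  locker 6: 12 = 12
  locker 7: 12 = 12
This matches the lower bound, so 7 is optimal.

7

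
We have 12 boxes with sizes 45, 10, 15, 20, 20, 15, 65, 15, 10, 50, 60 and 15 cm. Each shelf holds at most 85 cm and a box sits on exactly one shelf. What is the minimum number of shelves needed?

Total = 65 + 60 + 50 + 45 + 20 + 20 + 15 + 15 + 15 + 15 + 10 + 10 = 340 cm.
Lower bound: ⌈340/85⌉ = 4 shelves.
A packing using 4 shelves:
  shelf 1: 65 + 20 = 85
  shelf 2: 60 + 15 + 10 = 85
  shelf 3: 50 + 20 + 15 = 85
  shelf 4: 45 + 15 + 15 + 10 = 85
This matches the lower bound, so 4 is optimal.

4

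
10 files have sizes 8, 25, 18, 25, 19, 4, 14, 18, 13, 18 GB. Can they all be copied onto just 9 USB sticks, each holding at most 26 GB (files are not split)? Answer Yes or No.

A valid assignment using 8 USB sticks:
  USB stick 1: 25 = 25
  USB stick 2: 25 = 25
  USB stick 3: 19 + 4 = 23
  USB stick 4: 18 + 8 = 26
  USB stick 5: 18 = 18
  USB stick 6: 18 = 18
  USB stick 7: 14 = 14
  USB stick 8: 13 = 13
That uses only 8 ≤ 9, so 9 USB sticks are enough.

Yes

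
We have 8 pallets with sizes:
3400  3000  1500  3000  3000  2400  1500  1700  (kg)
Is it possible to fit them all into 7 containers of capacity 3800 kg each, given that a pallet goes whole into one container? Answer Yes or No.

Yes

A valid assignment using 7 containers:
  container 1: 3400 = 3400
  container 2: 3000 = 3000
  container 3: 3000 = 3000
  container 4: 3000 = 3000
  container 5: 2400 = 2400
  container 6: 1700 + 1500 = 3200
  container 7: 1500 = 1500
Every load is within 3800 kg, so 7 containers suffice.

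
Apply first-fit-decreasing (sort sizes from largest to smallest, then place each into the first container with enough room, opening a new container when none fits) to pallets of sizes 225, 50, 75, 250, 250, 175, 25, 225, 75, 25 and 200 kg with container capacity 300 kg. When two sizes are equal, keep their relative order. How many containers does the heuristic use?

Sorted descending: 250, 250, 225, 225, 200, 175, 75, 75, 50, 25, 25.
  250 → container 1 (new)  [load 250/300]
  250 → container 2 (new)  [load 250/300]
  225 → container 3 (new)  [load 225/300]
  225 → container 4 (new)  [load 225/300]
  200 → container 5 (new)  [load 200/300]
  175 → container 6 (new)  [load 175/300]
  75 → container 3  [load 300/300]
  75 → container 4  [load 300/300]
  50 → container 1  [load 300/300]
  25 → container 2  [load 275/300]
  25 → container 2  [load 300/300]
6 containers opened.

6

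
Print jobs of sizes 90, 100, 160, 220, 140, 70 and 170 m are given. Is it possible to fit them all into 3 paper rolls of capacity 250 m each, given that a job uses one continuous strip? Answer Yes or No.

No

Total = 950 m; ⌈950/250⌉ = 4.
At least 4 paper rolls are required, but only 3 are allowed.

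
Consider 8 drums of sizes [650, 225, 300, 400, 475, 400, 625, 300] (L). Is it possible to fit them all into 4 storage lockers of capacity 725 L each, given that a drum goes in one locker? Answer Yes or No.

No

Total = 3375 L; ⌈3375/725⌉ = 5.
At least 5 storage lockers are required, but only 4 are allowed.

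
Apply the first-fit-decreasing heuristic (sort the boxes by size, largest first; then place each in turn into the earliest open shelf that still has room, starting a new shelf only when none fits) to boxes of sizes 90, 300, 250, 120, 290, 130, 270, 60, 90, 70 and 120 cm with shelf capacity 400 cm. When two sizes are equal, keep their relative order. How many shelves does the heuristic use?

Sorted descending: 300, 290, 270, 250, 130, 120, 120, 90, 90, 70, 60.
  300 → shelf 1 (new)  [load 300/400]
  290 → shelf 2 (new)  [load 290/400]
  270 → shelf 3 (new)  [load 270/400]
  250 → shelf 4 (new)  [load 250/400]
  130 → shelf 3  [load 400/400]
  120 → shelf 4  [load 370/400]
  120 → shelf 5 (new)  [load 120/400]
  90 → shelf 1  [load 390/400]
  90 → shelf 2  [load 380/400]
  70 → shelf 5  [load 190/400]
  60 → shelf 5  [load 250/400]
5 shelves opened.

5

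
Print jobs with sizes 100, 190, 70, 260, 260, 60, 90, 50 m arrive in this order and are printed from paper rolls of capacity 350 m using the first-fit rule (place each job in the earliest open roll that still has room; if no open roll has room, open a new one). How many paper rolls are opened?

4

  100 → roll 1 (new)  [load 100/350]
  190 → roll 1  [load 290/350]
  70 → roll 2 (new)  [load 70/350]
  260 → roll 2  [load 330/350]
  260 → roll 3 (new)  [load 260/350]
  60 → roll 1  [load 350/350]
  90 → roll 3  [load 350/350]
  50 → roll 4 (new)  [load 50/350]
4 paper rolls opened.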